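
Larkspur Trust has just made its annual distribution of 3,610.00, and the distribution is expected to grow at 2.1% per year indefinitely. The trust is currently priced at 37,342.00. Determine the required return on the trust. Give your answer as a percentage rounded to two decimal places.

11.97%

D₁ = 3,610.00 × 1.021 = 3,685.8100
P = D₁/(r − g) ⇒ r = D₁/P + g = 3,685.8100/37,342.00 + 0.021 = 0.098704 + 0.021 = 0.119704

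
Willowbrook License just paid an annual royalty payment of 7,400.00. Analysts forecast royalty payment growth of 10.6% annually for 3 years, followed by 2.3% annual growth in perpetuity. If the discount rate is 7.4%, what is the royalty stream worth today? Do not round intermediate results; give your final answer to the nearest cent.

D_1 = 8184.40000
D_2 = 9051.94640
D_3 = 10011.45272
Terminal value at year 3: TV = D_3×(1+g_2)/(r−g_2) = 10241.71613/0.051 = 200817.96335
P_0 = D_1/(1+r)^1 + D_2/(1+r)^2 + D_3/(1+r)^3 + TV/(1+r)^3
    = 7620.48417 + 7847.53770 + 8081.35633 + 162102.50053 = 185651.87874

185651.88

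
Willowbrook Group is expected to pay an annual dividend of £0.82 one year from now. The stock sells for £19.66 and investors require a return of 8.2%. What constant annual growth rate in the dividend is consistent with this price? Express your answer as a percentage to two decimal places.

P = D₁/(r−g) ⇒ g = r − D₁/P = 0.082 − £0.82/£19.66 = 0.040291

4.03%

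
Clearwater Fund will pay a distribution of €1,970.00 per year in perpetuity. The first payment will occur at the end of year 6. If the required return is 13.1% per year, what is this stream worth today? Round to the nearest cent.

€8126.10

Value at end of year 5: C / r = €1,970.00 / 0.131 = €15,038.1679
Discount to today: PV = €15,038.1679 / (1 + 0.131)^5 = €15,038.1679 / 1.850602 = €8,126.10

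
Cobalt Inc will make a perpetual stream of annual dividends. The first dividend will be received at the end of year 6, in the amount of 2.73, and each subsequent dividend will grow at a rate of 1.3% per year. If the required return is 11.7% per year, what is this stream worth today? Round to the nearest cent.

15.10

Value at end of year 5: C₁ / (r − g) = 2.73 / (0.117 − 0.013) = 26.2500
Discount to today: PV = 26.2500 / (1 + 0.117)^5 = 26.2500 / 1.738865 = 15.10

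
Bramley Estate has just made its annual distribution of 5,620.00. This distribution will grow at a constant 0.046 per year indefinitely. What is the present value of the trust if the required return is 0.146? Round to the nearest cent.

D₁ = D₀ × (1 + g) = 5,620.00 × 1.046 = 5,878.5200
Growing perpetuity: P = D₁ / (r − g) = 5,878.5200 / (0.146 − 0.046) = 58,785.20

58785.20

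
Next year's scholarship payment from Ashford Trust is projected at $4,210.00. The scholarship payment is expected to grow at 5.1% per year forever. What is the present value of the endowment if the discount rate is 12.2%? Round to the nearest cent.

$59295.77

Growing perpetuity: P = D₁ / (r − g) = $4,210.0000 / (0.122 − 0.051) = $59,295.77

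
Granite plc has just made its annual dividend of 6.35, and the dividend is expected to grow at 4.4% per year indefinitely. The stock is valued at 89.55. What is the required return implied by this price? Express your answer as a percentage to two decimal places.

D₁ = 6.35 × 1.044 = 6.6294
P = D₁/(r − g) ⇒ r = D₁/P + g = 6.6294/89.55 + 0.044 = 0.074030 + 0.044 = 0.118030

11.80%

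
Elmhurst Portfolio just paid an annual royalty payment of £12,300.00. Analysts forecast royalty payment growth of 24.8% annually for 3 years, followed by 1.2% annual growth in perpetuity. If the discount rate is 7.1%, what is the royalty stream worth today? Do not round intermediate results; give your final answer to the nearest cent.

D_1 = 15350.40000
D_2 = 19157.29920
D_3 = 23908.30940
Terminal value at year 3: TV = D_3×(1+g_2)/(r−g_2) = 24195.20911/0.059 = 410088.29007
P_0 = D_1/(1+r)^1 + D_2/(1+r)^2 + D_3/(1+r)^3 + TV/(1+r)^3
    = 14332.77311 + 16701.49472 + 19461.68572 + 333817.38894 = 384313.34249

£384313.34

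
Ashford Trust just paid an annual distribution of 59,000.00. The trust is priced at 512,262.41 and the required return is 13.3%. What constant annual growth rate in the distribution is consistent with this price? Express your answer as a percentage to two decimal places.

1.60%

P = D₀(1+g)/(r−g) ⇒ P(r−g) = D₀(1+g) ⇒ g(P+D₀) = P·r − D₀
g = (P·r − D₀)/(P + D₀) = (512,262.41×0.133 − 59,000.00) / (512,262.41 + 59,000.00) = 0.015984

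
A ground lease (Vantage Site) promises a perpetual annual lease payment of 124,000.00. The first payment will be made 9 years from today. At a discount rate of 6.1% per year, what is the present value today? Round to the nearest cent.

1265810.75

Value at end of year 8: C / r = 124,000.00 / 0.061 = 2,032,786.8852
Discount to today: PV = 2,032,786.8852 / (1 + 0.061)^8 = 2,032,786.8852 / 1.605917 = 1,265,810.75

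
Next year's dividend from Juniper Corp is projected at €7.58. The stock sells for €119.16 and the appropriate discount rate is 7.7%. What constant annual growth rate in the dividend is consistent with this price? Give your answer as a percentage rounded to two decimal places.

1.34%

P = D₁/(r−g) ⇒ g = r − D₁/P = 0.077 − €7.58/€119.16 = 0.013388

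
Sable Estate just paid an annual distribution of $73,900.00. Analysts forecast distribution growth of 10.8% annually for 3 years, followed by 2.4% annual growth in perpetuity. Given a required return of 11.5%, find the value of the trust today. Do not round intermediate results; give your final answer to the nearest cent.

$1034942.09

D_1 = 81881.20000
D_2 = 90724.36960
D_3 = 100522.60152
Terminal value at year 3: TV = D_3×(1+g_2)/(r−g_2) = 102935.14395/0.091 = 1131155.42806
P_0 = D_1/(1+r)^1 + D_2/(1+r)^2 + D_3/(1+r)^3 + TV/(1+r)^3
    = 73436.05381 + 72975.02029 + 72516.88115 + 816014.13513 = 1034942.09038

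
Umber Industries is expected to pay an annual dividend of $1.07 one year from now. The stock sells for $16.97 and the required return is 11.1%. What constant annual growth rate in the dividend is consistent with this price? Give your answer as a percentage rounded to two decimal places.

P = D₁/(r−g) ⇒ g = r − D₁/P = 0.111 − $1.07/$16.97 = 0.047948

4.79%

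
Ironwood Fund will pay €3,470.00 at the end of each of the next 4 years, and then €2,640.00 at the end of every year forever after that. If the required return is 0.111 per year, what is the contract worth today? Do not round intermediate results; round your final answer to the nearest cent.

PV of 4-year annuity: €3,470.00 × [1 − (1+0.111)^−4] / 0.111 = 10742.54149
Perpetuity value at year 4: €2,640.00 / 0.111 = 23783.78378
PV of perpetuity: 23783.78378 / (1+0.111)^4 = 15610.78392
Total PV = 10742.54149 + 15610.78392 = 26353.32541

€26353.33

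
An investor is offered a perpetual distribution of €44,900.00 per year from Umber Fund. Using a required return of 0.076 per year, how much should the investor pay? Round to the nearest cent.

€590789.47

Level perpetuity: PV = C / r = €44,900.00 / 0.076 = €590,789.47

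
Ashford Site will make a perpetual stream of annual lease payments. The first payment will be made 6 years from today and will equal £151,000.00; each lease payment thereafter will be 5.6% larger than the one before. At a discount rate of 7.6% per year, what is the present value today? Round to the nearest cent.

Value at end of year 5: C₁ / (r − g) = £151,000.00 / (0.076 − 0.056) = £7,550,000.0000
Discount to today: PV = £7,550,000.0000 / (1 + 0.076)^5 = £7,550,000.0000 / 1.442319 = £5,234,625.24

£5234625.24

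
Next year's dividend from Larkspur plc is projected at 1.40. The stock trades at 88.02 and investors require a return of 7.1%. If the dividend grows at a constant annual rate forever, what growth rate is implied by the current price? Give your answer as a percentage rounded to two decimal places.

P = D₁/(r−g) ⇒ g = r − D₁/P = 0.071 − 1.40/88.02 = 0.055095

5.51%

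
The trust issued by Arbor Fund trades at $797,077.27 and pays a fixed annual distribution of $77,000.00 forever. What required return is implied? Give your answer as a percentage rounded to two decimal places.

9.66%

P = C/r ⇒ r = C/P = $77,000.00/$797,077.27 = 0.096603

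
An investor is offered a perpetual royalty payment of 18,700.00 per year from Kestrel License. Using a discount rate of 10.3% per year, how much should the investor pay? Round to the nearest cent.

Level perpetuity: PV = C / r = 18,700.00 / 0.103 = 181,553.40

181553.40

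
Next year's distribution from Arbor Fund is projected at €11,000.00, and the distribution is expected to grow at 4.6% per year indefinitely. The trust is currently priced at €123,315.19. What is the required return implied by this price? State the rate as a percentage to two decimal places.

P = D₁/(r − g) ⇒ r = D₁/P + g = €11,000.0000/€123,315.19 + 0.046 = 0.089202 + 0.046 = 0.135202

13.52%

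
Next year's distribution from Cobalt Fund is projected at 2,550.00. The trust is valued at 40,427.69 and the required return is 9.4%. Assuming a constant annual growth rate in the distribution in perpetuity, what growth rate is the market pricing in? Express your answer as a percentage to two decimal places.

P = D₁/(r−g) ⇒ g = r − D₁/P = 0.094 − 2,550.00/40,427.69 = 0.030924

3.09%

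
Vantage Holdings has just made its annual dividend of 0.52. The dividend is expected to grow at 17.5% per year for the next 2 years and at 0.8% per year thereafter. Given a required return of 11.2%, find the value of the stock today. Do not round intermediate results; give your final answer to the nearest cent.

6.76

D_1 = 0.61100
D_2 = 0.71793
Terminal value at year 2: TV = D_2×(1+g_2)/(r−g_2) = 0.72367/0.104 = 6.95835
P_0 = D_1/(1+r)^1 + D_2/(1+r)^2 + TV/(1+r)^2
    = 0.54946 + 0.58059 + 5.62726 = 6.75731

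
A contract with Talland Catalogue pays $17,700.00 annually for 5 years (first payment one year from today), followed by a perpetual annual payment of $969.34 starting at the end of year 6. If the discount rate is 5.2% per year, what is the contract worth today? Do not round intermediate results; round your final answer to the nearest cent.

$90677.43

PV of 5-year annuity: $17,700.00 × [1 − (1+0.052)^−5] / 0.052 = 76209.91494
Perpetuity value at year 5: $969.34 / 0.052 = 18641.15385
PV of perpetuity: 18641.15385 / (1+0.052)^5 = 14467.52001
Total PV = 76209.91494 + 14467.52001 = 90677.43495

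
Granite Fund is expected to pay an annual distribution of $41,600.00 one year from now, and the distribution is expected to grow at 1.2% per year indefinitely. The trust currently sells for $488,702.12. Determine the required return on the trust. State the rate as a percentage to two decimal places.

P = D₁/(r − g) ⇒ r = D₁/P + g = $41,600.0000/$488,702.12 + 0.012 = 0.085123 + 0.012 = 0.097123

9.71%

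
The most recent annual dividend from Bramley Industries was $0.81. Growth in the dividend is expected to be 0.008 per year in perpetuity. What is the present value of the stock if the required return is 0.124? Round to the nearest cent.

D₁ = D₀ × (1 + g) = $0.81 × 1.008 = $0.8165
Growing perpetuity: P = D₁ / (r − g) = $0.8165 / (0.124 − 0.008) = $7.04

$7.04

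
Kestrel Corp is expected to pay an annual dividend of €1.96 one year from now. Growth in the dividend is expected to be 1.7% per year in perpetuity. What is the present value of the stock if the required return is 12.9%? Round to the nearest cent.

€17.50

Growing perpetuity: P = D₁ / (r − g) = €1.9600 / (0.129 − 0.017) = €17.50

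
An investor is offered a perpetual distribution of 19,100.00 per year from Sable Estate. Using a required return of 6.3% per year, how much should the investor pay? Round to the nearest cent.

Level perpetuity: PV = C / r = 19,100.00 / 0.063 = 303,174.60

303174.60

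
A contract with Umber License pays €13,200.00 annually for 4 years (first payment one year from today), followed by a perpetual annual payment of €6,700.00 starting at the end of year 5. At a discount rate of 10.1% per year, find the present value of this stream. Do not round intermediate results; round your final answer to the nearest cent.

€86896.24

PV of 4-year annuity: €13,200.00 × [1 − (1+0.101)^−4] / 0.101 = 41751.80851
Perpetuity value at year 4: €6,700.00 / 0.101 = 66336.63366
PV of perpetuity: 66336.63366 / (1+0.101)^4 = 45144.42783
Total PV = 41751.80851 + 45144.42783 = 86896.23634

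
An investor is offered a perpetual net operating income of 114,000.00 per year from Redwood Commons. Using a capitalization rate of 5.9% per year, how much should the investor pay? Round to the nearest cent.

1932203.39

Level perpetuity: PV = C / r = 114,000.00 / 0.059 = 1,932,203.39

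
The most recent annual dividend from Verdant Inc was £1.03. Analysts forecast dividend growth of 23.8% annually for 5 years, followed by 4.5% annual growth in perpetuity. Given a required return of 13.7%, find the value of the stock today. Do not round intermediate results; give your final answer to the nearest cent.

D_1 = 1.27514
D_2 = 1.57862
D_3 = 1.95434
D_4 = 2.41947
D_5 = 2.99530
Terminal value at year 5: TV = D_5×(1+g_2)/(r−g_2) = 3.13009/0.092 = 34.02271
P_0 = D_1/(1+r)^1 + D_2/(1+r)^2 + D_3/(1+r)^3 + D_4/(1+r)^4 + D_5/(1+r)^5 + TV/(1+r)^5
    = 1.12150 + 1.22112 + 1.32959 + 1.44770 + 1.57630 + 17.90468 = 24.60088

£24.60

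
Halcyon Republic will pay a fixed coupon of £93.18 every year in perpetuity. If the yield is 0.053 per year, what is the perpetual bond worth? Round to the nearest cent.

£1758.11

Level perpetuity: PV = C / r = £93.18 / 0.053 = £1,758.11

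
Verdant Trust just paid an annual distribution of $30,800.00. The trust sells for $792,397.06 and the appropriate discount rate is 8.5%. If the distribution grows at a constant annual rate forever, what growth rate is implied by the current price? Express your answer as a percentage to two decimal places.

P = D₀(1+g)/(r−g) ⇒ P(r−g) = D₀(1+g) ⇒ g(P+D₀) = P·r − D₀
g = (P·r − D₀)/(P + D₀) = ($792,397.06×0.085 − $30,800.00) / ($792,397.06 + $30,800.00) = 0.044405

4.44%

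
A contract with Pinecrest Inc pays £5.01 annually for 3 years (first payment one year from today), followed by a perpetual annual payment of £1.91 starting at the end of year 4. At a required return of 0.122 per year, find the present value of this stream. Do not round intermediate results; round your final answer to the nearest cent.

PV of 3-year annuity: £5.01 × [1 − (1+0.122)^−3] / 0.122 = 11.99194
Perpetuity value at year 3: £1.91 / 0.122 = 15.65574
PV of perpetuity: 15.65574 / (1+0.122)^3 = 11.08396
Total PV = 11.99194 + 11.08396 = 23.07590

£23.08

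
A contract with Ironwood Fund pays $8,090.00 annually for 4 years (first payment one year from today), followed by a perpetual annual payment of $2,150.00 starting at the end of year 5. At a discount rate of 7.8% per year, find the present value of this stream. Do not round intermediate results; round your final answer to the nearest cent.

PV of 4-year annuity: $8,090.00 × [1 − (1+0.078)^−4] / 0.078 = 26914.82648
Perpetuity value at year 4: $2,150.00 / 0.078 = 27564.10256
PV of perpetuity: 27564.10256 / (1+0.078)^4 = 20411.21295
Total PV = 26914.82648 + 20411.21295 = 47326.03944

$47326.04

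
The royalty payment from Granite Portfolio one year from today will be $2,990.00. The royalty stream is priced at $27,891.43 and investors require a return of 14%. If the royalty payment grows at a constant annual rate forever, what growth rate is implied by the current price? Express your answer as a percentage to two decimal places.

3.28%

P = D₁/(r−g) ⇒ g = r − D₁/P = 0.14 − $2,990.00/$27,891.43 = 0.032799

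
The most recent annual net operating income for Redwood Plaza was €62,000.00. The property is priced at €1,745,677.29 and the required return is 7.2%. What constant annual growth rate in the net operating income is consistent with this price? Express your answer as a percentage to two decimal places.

3.52%

P = D₀(1+g)/(r−g) ⇒ P(r−g) = D₀(1+g) ⇒ g(P+D₀) = P·r − D₀
g = (P·r − D₀)/(P + D₀) = (€1,745,677.29×0.072 − €62,000.00) / (€1,745,677.29 + €62,000.00) = 0.035232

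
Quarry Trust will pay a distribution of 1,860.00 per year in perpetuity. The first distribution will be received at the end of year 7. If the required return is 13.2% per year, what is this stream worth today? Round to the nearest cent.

6696.69

Value at end of year 6: C / r = 1,860.00 / 0.132 = 14,090.9091
Discount to today: PV = 14,090.9091 / (1 + 0.132)^6 = 14,090.9091 / 2.104159 = 6,696.69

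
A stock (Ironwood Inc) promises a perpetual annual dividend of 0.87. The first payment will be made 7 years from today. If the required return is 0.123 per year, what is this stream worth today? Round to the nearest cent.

Value at end of year 6: C / r = 0.87 / 0.123 = 7.0732
Discount to today: PV = 7.0732 / (1 + 0.123)^6 = 7.0732 / 2.005758 = 3.53

3.53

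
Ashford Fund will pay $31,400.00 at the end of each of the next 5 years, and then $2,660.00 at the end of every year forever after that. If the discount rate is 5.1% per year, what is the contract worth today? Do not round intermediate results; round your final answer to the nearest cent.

PV of 5-year annuity: $31,400.00 × [1 − (1+0.051)^−5] / 0.051 = 135570.59219
Perpetuity value at year 5: $2,660.00 / 0.051 = 52156.86275
PV of perpetuity: 52156.86275 / (1+0.051)^5 = 40672.22022
Total PV = 135570.59219 + 40672.22022 = 176242.81241

$176242.81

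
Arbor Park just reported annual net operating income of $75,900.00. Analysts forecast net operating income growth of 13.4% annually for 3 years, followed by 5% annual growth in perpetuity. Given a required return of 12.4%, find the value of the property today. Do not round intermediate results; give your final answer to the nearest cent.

$1337736.11

D_1 = 86070.60000
D_2 = 97604.06040
D_3 = 110683.00449
Terminal value at year 3: TV = D_3×(1+g_2)/(r−g_2) = 116217.15472/0.074 = 1570502.09079
P_0 = D_1/(1+r)^1 + D_2/(1+r)^2 + D_3/(1+r)^3 + TV/(1+r)^3
    = 76575.26690 + 77256.54152 + 77943.87730 + 1105960.42114 = 1337736.10686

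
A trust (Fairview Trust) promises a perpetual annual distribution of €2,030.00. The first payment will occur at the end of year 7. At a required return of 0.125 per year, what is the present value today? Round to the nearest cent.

€8010.71

Value at end of year 6: C / r = €2,030.00 / 0.125 = €16,240.0000
Discount to today: PV = €16,240.0000 / (1 + 0.125)^6 = €16,240.0000 / 2.027287 = €8,010.71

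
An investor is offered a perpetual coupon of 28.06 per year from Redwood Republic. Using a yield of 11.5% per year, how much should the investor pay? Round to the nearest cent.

Level perpetuity: PV = C / r = 28.06 / 0.115 = 244.00

244.00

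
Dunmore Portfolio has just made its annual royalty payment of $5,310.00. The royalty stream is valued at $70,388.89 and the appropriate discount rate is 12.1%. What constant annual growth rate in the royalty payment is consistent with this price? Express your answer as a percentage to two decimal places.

P = D₀(1+g)/(r−g) ⇒ P(r−g) = D₀(1+g) ⇒ g(P+D₀) = P·r − D₀
g = (P·r − D₀)/(P + D₀) = ($70,388.89×0.121 − $5,310.00) / ($70,388.89 + $5,310.00) = 0.042366

4.24%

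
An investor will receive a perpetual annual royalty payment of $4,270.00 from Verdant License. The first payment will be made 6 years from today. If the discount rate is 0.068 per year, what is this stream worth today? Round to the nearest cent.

Value at end of year 5: C / r = $4,270.00 / 0.068 = $62,794.1176
Discount to today: PV = $62,794.1176 / (1 + 0.068)^5 = $62,794.1176 / 1.389493 = $45,192.12

$45192.12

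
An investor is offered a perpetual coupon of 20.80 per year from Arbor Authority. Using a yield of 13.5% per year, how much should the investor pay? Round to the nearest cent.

Level perpetuity: PV = C / r = 20.80 / 0.135 = 154.07

154.07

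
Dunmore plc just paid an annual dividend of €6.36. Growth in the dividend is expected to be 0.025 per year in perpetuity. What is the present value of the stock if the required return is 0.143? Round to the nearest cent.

€55.25

D₁ = D₀ × (1 + g) = €6.36 × 1.025 = €6.5190
Growing perpetuity: P = D₁ / (r − g) = €6.5190 / (0.143 − 0.025) = €55.25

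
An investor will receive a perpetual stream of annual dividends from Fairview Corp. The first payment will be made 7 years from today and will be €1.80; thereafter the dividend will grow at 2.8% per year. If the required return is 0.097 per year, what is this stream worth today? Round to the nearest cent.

€14.97

Value at end of year 6: C₁ / (r − g) = €1.80 / (0.097 − 0.028) = €26.0870
Discount to today: PV = €26.0870 / (1 + 0.097)^6 = €26.0870 / 1.742769 = €14.97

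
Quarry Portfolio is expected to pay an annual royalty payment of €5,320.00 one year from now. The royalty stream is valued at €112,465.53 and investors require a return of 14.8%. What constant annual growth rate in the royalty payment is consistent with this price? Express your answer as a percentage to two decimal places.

10.07%

P = D₁/(r−g) ⇒ g = r − D₁/P = 0.148 − €5,320.00/€112,465.53 = 0.100697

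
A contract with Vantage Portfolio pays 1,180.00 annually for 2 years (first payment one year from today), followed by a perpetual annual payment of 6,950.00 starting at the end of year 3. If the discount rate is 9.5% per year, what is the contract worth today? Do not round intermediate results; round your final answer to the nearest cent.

PV of 2-year annuity: 1,180.00 × [1 − (1+0.095)^−2] / 0.095 = 2061.75851
Perpetuity value at year 2: 6,950.00 / 0.095 = 73157.89474
PV of perpetuity: 73157.89474 / (1+0.095)^2 = 61014.48655
Total PV = 2061.75851 + 61014.48655 = 63076.24506

63076.25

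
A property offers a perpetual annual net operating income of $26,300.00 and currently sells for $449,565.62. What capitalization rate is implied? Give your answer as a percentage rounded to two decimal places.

P = C/r ⇒ r = C/P = $26,300.00/$449,565.62 = 0.058501

5.85%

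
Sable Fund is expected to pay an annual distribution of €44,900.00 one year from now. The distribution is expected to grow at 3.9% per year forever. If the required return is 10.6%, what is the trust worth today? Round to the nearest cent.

Growing perpetuity: P = D₁ / (r − g) = €44,900.0000 / (0.106 − 0.039) = €670,149.25

€670149.25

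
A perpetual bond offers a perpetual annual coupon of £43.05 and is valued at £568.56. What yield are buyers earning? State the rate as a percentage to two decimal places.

7.57%

P = C/r ⇒ r = C/P = £43.05/£568.56 = 0.075718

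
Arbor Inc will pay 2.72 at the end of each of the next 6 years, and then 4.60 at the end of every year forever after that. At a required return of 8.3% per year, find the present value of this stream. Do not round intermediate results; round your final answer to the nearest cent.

46.81

PV of 6-year annuity: 2.72 × [1 − (1+0.083)^−6] / 0.083 = 12.46061
Perpetuity value at year 6: 4.60 / 0.083 = 55.42169
PV of perpetuity: 55.42169 / (1+0.083)^6 = 34.34860
Total PV = 12.46061 + 34.34860 = 46.80921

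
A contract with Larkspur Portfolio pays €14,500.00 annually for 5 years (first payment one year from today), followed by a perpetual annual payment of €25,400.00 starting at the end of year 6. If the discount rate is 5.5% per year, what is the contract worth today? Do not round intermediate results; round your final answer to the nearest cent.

PV of 5-year annuity: €14,500.00 × [1 − (1+0.055)^−5] / 0.055 = 61919.12490
Perpetuity value at year 5: €25,400.00 / 0.055 = 461818.18182
PV of perpetuity: 461818.18182 / (1+0.055)^5 = 353352.95614
Total PV = 61919.12490 + 353352.95614 = 415272.08103

€415272.08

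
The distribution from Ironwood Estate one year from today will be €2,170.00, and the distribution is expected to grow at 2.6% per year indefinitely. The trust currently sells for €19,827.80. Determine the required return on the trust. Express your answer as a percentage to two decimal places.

13.54%

P = D₁/(r − g) ⇒ r = D₁/P + g = €2,170.0000/€19,827.80 + 0.026 = 0.109442 + 0.026 = 0.135442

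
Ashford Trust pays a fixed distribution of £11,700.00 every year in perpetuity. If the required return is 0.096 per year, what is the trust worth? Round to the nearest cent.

£121875.00

Level perpetuity: PV = C / r = £11,700.00 / 0.096 = £121,875.00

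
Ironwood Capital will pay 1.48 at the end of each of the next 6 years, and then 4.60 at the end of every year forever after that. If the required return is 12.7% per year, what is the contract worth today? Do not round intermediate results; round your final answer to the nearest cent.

PV of 6-year annuity: 1.48 × [1 − (1+0.127)^−6] / 0.127 = 5.96613
Perpetuity value at year 6: 4.60 / 0.127 = 36.22047
PV of perpetuity: 36.22047 / (1+0.127)^6 = 17.67708
Total PV = 5.96613 + 17.67708 = 23.64322

23.64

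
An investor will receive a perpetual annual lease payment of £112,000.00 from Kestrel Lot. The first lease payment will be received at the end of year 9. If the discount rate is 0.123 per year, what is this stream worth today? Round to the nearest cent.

£359977.09

Value at end of year 8: C / r = £112,000.00 / 0.123 = £910,569.1057
Discount to today: PV = £910,569.1057 / (1 + 0.123)^8 = £910,569.1057 / 2.529520 = £359,977.09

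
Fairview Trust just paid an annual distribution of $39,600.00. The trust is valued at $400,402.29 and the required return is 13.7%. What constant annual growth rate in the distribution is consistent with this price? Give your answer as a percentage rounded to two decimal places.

3.47%

P = D₀(1+g)/(r−g) ⇒ P(r−g) = D₀(1+g) ⇒ g(P+D₀) = P·r − D₀
g = (P·r − D₀)/(P + D₀) = ($400,402.29×0.137 − $39,600.00) / ($400,402.29 + $39,600.00) = 0.034671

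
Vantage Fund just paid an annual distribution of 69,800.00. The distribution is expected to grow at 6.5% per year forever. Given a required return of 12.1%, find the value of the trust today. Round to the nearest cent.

D₁ = D₀ × (1 + g) = 69,800.00 × 1.065 = 74,337.0000
Growing perpetuity: P = D₁ / (r − g) = 74,337.0000 / (0.121 − 0.065) = 1,327,446.43

1327446.43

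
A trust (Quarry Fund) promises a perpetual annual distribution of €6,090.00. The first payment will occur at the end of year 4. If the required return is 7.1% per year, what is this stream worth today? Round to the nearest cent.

Value at end of year 3: C / r = €6,090.00 / 0.071 = €85,774.6479
Discount to today: PV = €85,774.6479 / (1 + 0.071)^3 = €85,774.6479 / 1.228481 = €69,821.72

€69821.72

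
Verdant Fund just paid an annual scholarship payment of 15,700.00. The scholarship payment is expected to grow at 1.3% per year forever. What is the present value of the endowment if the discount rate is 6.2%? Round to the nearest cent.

324573.47

D₁ = D₀ × (1 + g) = 15,700.00 × 1.013 = 15,904.1000
Growing perpetuity: P = D₁ / (r − g) = 15,904.1000 / (0.062 − 0.013) = 324,573.47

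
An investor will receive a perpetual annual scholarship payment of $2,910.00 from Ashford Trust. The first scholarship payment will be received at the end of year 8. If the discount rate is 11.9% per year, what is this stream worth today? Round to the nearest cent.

$11131.03

Value at end of year 7: C / r = $2,910.00 / 0.119 = $24,453.7815
Discount to today: PV = $24,453.7815 / (1 + 0.119)^7 = $24,453.7815 / 2.196902 = $11,131.03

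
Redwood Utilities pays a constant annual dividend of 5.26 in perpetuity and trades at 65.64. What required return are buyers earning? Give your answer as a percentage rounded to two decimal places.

8.01%

P = C/r ⇒ r = C/P = 5.26/65.64 = 0.080134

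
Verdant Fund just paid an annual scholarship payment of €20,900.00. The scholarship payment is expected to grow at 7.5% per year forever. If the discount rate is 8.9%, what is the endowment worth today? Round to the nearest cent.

€1604821.43

D₁ = D₀ × (1 + g) = €20,900.00 × 1.075 = €22,467.5000
Growing perpetuity: P = D₁ / (r − g) = €22,467.5000 / (0.089 − 0.075) = €1,604,821.43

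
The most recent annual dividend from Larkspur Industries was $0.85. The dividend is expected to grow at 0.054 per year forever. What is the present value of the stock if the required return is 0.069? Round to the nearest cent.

$59.73

D₁ = D₀ × (1 + g) = $0.85 × 1.054 = $0.8959
Growing perpetuity: P = D₁ / (r − g) = $0.8959 / (0.069 − 0.054) = $59.73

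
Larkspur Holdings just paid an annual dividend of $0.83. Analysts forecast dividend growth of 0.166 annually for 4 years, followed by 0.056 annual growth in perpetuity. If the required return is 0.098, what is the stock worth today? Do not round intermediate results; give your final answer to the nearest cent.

$30.41

D_1 = 0.96778
D_2 = 1.12843
D_3 = 1.31575
D_4 = 1.53417
Terminal value at year 4: TV = D_4×(1+g_2)/(r−g_2) = 1.62008/0.042 = 38.57331
P_0 = D_1/(1+r)^1 + D_2/(1+r)^2 + D_3/(1+r)^3 + D_4/(1+r)^4 + TV/(1+r)^4
    = 0.88140 + 0.93599 + 0.99396 + 1.05551 + 26.53857 = 30.40543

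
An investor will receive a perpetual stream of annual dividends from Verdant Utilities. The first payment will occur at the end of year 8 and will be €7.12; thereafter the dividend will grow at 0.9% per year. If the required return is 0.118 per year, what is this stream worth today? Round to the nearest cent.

Value at end of year 7: C₁ / (r − g) = €7.12 / (0.118 − 0.009) = €65.3211
Discount to today: PV = €65.3211 / (1 + 0.118)^7 = €65.3211 / 2.183195 = €29.92

€29.92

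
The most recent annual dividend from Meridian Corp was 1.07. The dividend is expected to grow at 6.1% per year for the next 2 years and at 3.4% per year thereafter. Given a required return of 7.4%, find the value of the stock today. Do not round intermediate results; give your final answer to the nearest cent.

29.10

D_1 = 1.13527
D_2 = 1.20452
Terminal value at year 2: TV = D_2×(1+g_2)/(r−g_2) = 1.24548/0.04 = 31.13688
P_0 = D_1/(1+r)^1 + D_2/(1+r)^2 + TV/(1+r)^2
    = 1.05705 + 1.04425 + 26.99396 = 29.09526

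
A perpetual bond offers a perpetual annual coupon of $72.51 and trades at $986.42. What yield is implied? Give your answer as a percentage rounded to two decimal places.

P = C/r ⇒ r = C/P = $72.51/$986.42 = 0.073508

7.35%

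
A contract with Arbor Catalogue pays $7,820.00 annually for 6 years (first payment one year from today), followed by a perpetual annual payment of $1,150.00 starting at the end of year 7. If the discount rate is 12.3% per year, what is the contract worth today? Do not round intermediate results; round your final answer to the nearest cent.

$36541.25

PV of 6-year annuity: $7,820.00 × [1 − (1+0.123)^−6] / 0.123 = 31879.87492
Perpetuity value at year 6: $1,150.00 / 0.123 = 9349.59350
PV of perpetuity: 9349.59350 / (1+0.123)^6 = 4661.37660
Total PV = 31879.87492 + 4661.37660 = 36541.25151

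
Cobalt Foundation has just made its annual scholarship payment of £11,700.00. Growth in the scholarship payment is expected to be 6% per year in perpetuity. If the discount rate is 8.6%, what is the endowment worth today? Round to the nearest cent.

£477000.00

D₁ = D₀ × (1 + g) = £11,700.00 × 1.06 = £12,402.0000
Growing perpetuity: P = D₁ / (r − g) = £12,402.0000 / (0.086 − 0.06) = £477,000.00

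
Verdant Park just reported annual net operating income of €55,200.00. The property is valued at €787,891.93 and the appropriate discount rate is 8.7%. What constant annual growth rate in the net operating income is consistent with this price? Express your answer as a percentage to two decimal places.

1.58%

P = D₀(1+g)/(r−g) ⇒ P(r−g) = D₀(1+g) ⇒ g(P+D₀) = P·r − D₀
g = (P·r − D₀)/(P + D₀) = (€787,891.93×0.087 − €55,200.00) / (€787,891.93 + €55,200.00) = 0.015831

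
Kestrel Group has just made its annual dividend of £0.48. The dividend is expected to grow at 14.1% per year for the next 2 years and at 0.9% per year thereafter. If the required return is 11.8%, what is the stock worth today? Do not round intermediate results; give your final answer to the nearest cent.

£5.62

D_1 = 0.54768
D_2 = 0.62490
Terminal value at year 2: TV = D_2×(1+g_2)/(r−g_2) = 0.63053/0.109 = 5.78465
P_0 = D_1/(1+r)^1 + D_2/(1+r)^2 + TV/(1+r)^2
    = 0.48987 + 0.49995 + 4.62800 = 5.61783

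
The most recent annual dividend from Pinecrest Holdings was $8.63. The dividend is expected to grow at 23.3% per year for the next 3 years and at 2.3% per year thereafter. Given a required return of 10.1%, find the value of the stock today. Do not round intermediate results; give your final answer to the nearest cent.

D_1 = 10.64079
D_2 = 13.12009
D_3 = 16.17708
Terminal value at year 3: TV = D_3×(1+g_2)/(r−g_2) = 16.54915/0.078 = 212.16857
P_0 = D_1/(1+r)^1 + D_2/(1+r)^2 + D_3/(1+r)^3 + TV/(1+r)^3
    = 9.66466 + 10.82337 + 12.12099 + 158.97144 = 191.58045

$191.58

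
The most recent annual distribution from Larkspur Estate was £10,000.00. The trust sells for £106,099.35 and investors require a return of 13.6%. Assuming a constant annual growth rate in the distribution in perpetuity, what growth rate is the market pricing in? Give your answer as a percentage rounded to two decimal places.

P = D₀(1+g)/(r−g) ⇒ P(r−g) = D₀(1+g) ⇒ g(P+D₀) = P·r − D₀
g = (P·r − D₀)/(P + D₀) = (£106,099.35×0.136 − £10,000.00) / (£106,099.35 + £10,000.00) = 0.038153

3.82%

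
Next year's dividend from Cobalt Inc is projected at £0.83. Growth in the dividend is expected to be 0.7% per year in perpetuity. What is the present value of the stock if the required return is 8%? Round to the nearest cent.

Growing perpetuity: P = D₁ / (r − g) = £0.8300 / (0.08 − 0.007) = £11.37

£11.37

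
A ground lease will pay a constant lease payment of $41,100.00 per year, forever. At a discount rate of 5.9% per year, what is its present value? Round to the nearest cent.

Level perpetuity: PV = C / r = $41,100.00 / 0.059 = $696,610.17

$696610.17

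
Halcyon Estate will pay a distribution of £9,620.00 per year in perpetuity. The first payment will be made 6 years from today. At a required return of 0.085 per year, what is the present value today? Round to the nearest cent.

£75267.49

Value at end of year 5: C / r = £9,620.00 / 0.085 = £113,176.4706
Discount to today: PV = £113,176.4706 / (1 + 0.085)^5 = £113,176.4706 / 1.503657 = £75,267.49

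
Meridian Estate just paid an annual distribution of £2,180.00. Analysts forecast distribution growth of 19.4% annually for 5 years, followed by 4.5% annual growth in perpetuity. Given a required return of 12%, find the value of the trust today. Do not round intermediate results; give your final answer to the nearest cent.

D_1 = 2602.92000
D_2 = 3107.88648
D_3 = 3710.81646
D_4 = 4430.71485
D_5 = 5290.27353
Terminal value at year 5: TV = D_5×(1+g_2)/(r−g_2) = 5528.33584/0.075 = 73711.14453
P_0 = D_1/(1+r)^1 + D_2/(1+r)^2 + D_3/(1+r)^3 + D_4/(1+r)^4 + D_5/(1+r)^5 + TV/(1+r)^5
    = 2324.03571 + 2477.58807 + 2641.28586 + 2815.79939 + 3001.84328 + 41825.68297 = 55086.23528

£55086.24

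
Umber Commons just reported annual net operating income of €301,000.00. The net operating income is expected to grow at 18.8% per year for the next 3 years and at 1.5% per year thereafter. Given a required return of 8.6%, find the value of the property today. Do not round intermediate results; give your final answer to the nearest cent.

D_1 = 357588.00000
D_2 = 424814.54400
D_3 = 504679.67827
Terminal value at year 3: TV = D_3×(1+g_2)/(r−g_2) = 512249.87345/0.071 = 7214786.94994
P_0 = D_1/(1+r)^1 + D_2/(1+r)^2 + D_3/(1+r)^3 + TV/(1+r)^3
    = 329270.71823 + 360196.69729 + 394027.32632 + 5632925.86218 = 6716420.60402

€6716420.60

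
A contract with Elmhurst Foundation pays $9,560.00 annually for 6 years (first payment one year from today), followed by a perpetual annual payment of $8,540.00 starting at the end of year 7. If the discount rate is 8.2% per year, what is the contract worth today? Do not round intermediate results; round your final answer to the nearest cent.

PV of 6-year annuity: $9,560.00 × [1 − (1+0.082)^−6] / 0.082 = 43927.86172
Perpetuity value at year 6: $8,540.00 / 0.082 = 104146.34146
PV of perpetuity: 104146.34146 / (1+0.082)^6 = 64905.34365
Total PV = 43927.86172 + 64905.34365 = 108833.20537

$108833.21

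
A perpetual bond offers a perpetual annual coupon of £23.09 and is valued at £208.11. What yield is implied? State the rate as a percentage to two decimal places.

11.10%

P = C/r ⇒ r = C/P = £23.09/£208.11 = 0.110951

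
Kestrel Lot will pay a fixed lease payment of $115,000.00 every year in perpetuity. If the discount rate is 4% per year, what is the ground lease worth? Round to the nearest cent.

Level perpetuity: PV = C / r = $115,000.00 / 0.04 = $2,875,000.00

$2875000.00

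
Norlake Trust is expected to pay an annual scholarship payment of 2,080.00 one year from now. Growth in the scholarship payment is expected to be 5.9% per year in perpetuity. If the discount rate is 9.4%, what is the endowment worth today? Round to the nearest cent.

59428.57

Growing perpetuity: P = D₁ / (r − g) = 2,080.0000 / (0.094 − 0.059) = 59,428.57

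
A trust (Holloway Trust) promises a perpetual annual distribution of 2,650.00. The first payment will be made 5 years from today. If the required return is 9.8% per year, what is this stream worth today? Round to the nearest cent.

Value at end of year 4: C / r = 2,650.00 / 0.098 = 27,040.8163
Discount to today: PV = 27,040.8163 / (1 + 0.098)^4 = 27,040.8163 / 1.453481 = 18,604.18

18604.18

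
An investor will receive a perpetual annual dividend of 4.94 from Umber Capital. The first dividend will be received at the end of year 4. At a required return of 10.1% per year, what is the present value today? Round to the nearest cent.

Value at end of year 3: C / r = 4.94 / 0.101 = 48.9109
Discount to today: PV = 48.9109 / (1 + 0.101)^3 = 48.9109 / 1.334633 = 36.65

36.65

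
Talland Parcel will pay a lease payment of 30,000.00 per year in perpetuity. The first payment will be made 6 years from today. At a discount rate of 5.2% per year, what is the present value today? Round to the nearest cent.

447753.73

Value at end of year 5: C / r = 30,000.00 / 0.052 = 576,923.0769
Discount to today: PV = 576,923.0769 / (1 + 0.052)^5 = 576,923.0769 / 1.288483 = 447,753.73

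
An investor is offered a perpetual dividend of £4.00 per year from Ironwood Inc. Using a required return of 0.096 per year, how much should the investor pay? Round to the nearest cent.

Level perpetuity: PV = C / r = £4.00 / 0.096 = £41.67

£41.67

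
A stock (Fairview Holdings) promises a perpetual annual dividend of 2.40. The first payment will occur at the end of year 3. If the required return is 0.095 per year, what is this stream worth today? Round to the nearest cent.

Value at end of year 2: C / r = 2.40 / 0.095 = 25.2632
Discount to today: PV = 25.2632 / (1 + 0.095)^2 = 25.2632 / 1.199025 = 21.07

21.07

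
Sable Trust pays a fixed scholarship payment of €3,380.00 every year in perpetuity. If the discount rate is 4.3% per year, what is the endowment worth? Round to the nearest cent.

€78604.65

Level perpetuity: PV = C / r = €3,380.00 / 0.043 = €78,604.65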